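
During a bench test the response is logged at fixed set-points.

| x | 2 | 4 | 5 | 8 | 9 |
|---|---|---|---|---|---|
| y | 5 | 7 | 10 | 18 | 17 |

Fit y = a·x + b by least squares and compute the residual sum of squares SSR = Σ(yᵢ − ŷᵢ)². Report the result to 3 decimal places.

SSR = 6.789

Entries of AᵀA: Σx·x = 190, Σx = 28, Σ1 = 5.
For Aᵀy: Σx·y = 385, Σy = 57.
So AᵀA·[a, b]ᵀ = Aᵀy: [[190, 28]; [28, 5]]·[a, b]ᵀ = [385, 57]ᵀ.
Eliminating b: 5·(row 1) − 28·(row 2) gives 166·a = 5·385 − 28·57 = 329, so a = 329/166.
Then b = (57 − 28·(329/166))/5 = 25/83.
Residuals: 61/83, -102/83, -35/166, 153/83, -189/166; SSR = 1127/166.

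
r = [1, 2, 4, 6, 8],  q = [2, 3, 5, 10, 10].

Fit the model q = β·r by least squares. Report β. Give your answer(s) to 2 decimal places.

Compute the Gram sums: Σr·r = 121.
For Xᵀq: Σr·q = 168.
XᵀX·[β]ᵀ = Xᵀq becomes [[121]]·[β]ᵀ = [168]ᵀ.
Hence β = 168 / 121 ≈ 1.38843.

β = 1.39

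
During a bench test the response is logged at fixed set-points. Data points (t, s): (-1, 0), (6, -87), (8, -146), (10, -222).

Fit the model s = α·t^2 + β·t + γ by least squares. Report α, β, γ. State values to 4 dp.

α = -1.9451, β = -2.6564, γ = -0.7358

Entries of AᵀA: Σt^2·t^2 = 15393, Σt^2·t = 1727, Σt^2 = 201, Σt·t = 201, Σt = 23, Σ1 = 4.
And Σt^2·s = -34676, Σt·s = -3910, Σs = -455.
AᵀA·[α, β, γ]ᵀ = Aᵀs becomes [[15393, 1727, 201]; [1727, 201, 23]; [201, 23, 4]]·[α, β, γ]ᵀ = [-34676, -3910, -455]ᵀ.
Solving the 3×3 system (Gaussian elimination) gives α = -5843/3004, β = -39899/15020, γ = -2763/3755.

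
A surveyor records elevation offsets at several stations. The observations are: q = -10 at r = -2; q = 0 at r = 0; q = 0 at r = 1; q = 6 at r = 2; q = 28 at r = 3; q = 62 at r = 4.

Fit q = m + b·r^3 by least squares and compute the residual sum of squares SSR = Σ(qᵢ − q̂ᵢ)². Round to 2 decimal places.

Forming AᵀA = [[6, 92]; [92, 4954]] and Aᵀq = [86, 4852]ᵀ gives AᵀA·[m, b]ᵀ = Aᵀq.
det = 6·4954 − 92² = 21260.
m = (86·4954 − 92·4852)/21260 = -1017/1063; b = (6·4852 − 92·86)/21260 = 1060/1063.
Residuals: -1133/1063, 1017/1063, -43/1063, -1085/1063, 2161/1063, -917/1063; SSR = 8474/1063.

SSR = 7.97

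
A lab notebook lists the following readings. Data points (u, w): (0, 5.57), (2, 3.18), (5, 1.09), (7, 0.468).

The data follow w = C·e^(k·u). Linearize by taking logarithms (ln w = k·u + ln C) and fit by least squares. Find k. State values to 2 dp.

k = -0.35

Linearized form: ln w = k·u + ln C. From the 4 transformed points,
Σu = 14.0000, Σ(u)² = 78.0000, Σln w = 2.2012, Σu·ln w = -2.5704.
Equations: 78.0000·k + 14.0000·ln C = -2.5704;  14.0000·k + 4·ln C = 2.2012.
Δ = 78.0000·4 − (14.0000)² = 116.0000; k = (-2.5704·4 − 14.0000·2.2012)/116.0000 = -0.35429, ln C = (78.0000·2.2012 − 14.0000·-2.5704)/116.0000 = 1.79031.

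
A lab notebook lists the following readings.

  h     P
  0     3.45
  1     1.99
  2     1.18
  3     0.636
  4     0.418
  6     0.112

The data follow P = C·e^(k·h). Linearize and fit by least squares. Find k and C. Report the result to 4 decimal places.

With ln Pᵢ as the transformed response and hᵢ as the regressor:
Σh = 16.0000, Σ(h)² = 66.0000, Σln P = -1.4221, Σh·ln P = -16.9631.
Equations: 66.0000·k + 16.0000·ln C = -16.9631;  16.0000·k + 6·ln C = -1.4221.
Slope k = (n·Σh·ln P − Σh·Σln P)/(n·Σ(h)² − (Σh)²) = (6·-16.9631 − 16.0000·-1.4221)/140.0000 = -0.56447; ln C = (Σln P − k·Σh)/n = 1.26824, so C = exp(1.26824) = 3.55460.

k = -0.5645, C = 3.5546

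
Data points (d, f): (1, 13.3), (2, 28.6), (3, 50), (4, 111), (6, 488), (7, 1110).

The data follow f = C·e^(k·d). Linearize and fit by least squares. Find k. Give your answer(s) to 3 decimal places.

k = 0.733

Let Y = ln f. Fitting Y = k·d + ln C by least squares:
AᵀA = [[115.0000, 23.0000]; [23.0000, 6]], rhs = [126.0955, 27.7652]ᵀ  (here Σd = 23.0000, Σ(d)² = 115.0000, Σln f = 27.7652, Σd·ln f = 126.0955).
Solving (det = 161.0000): k = 0.73276, ln C = 1.81862.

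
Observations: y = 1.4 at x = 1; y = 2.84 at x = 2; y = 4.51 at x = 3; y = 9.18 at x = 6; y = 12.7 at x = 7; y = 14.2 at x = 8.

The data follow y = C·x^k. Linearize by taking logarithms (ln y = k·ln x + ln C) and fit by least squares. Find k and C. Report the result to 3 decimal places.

Let Y = ln y. Fitting Y = k·ln x + ln C by least squares:
Σln x = 7.6089, Σ(ln x)² = 13.0084, Σln y = 10.2984, Σln x·ln y = 16.8137.
Equations: 13.0084·k + 7.6089·ln C = 16.8137;  7.6089·k + 6·ln C = 10.2984.
Slope k = (n·Σln x·ln y − Σln x·Σln y)/(n·Σ(ln x)² − (Σln x)²) = (6·16.8137 − 7.6089·10.2984)/20.1558 = 1.11744; ln C = (Σln y − k·Σln x)/n = 0.29934, so C = exp(0.29934) = 1.34896.

k = 1.117, C = 1.349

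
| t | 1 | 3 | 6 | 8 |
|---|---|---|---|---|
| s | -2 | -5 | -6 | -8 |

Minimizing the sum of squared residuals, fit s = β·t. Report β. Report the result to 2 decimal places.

β = -1.06

MᵀM·[β]ᵀ = Mᵀs reads: 110·β = -117.
β = (-117)/110 = -1.06364.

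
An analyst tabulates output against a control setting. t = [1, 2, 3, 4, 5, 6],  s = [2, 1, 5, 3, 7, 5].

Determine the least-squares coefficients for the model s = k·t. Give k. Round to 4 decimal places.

k = 1.0549

Normal-equation sums: Σt·t = 91.
For Aᵀs: Σt·s = 96.
Hence k = 96 / 91 ≈ 1.05495.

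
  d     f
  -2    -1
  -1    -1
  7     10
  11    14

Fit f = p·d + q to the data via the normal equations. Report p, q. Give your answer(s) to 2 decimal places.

p = 1.22, q = 0.94

Sums needed: Σd·d = 175, Σd = 15, Σ1 = 4.
Moment sums: Σd·f = 227, Σf = 22.
Normal equations: [[175, 15]; [15, 4]]·[p, q]ᵀ = [227, 22]ᵀ.
Eliminating q: 4·(row 1) − 15·(row 2) gives 475·p = 4·227 − 15·22 = 578, so p = 578/475.
Then q = (22 − 15·(578/475))/4 = 89/95.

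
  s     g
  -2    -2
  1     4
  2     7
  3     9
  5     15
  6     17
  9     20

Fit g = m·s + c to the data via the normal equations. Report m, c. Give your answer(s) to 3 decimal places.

The normal equations are: 160·m + 24·c = 406;  24·m + 7·c = 70.
det = 160·7 − 24² = 544.
m = (406·7 − 24·70)/544 = 581/272; c = (160·70 − 24·406)/544 = 91/34.

m = 2.136, c = 2.676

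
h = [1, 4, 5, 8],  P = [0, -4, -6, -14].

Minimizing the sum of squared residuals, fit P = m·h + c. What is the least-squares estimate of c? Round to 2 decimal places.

From the data, Σh·h = 106, Σh = 18, Σ1 = 4.
Moment sums: Σh·P = -158, ΣP = -24.
Normal equations: [[106, 18]; [18, 4]]·[m, c]ᵀ = [-158, -24]ᵀ.
Eliminating c: 4·(row 1) − 18·(row 2) gives 100·m = 4·(-158) − 18·(-24) = -200, so m = -2.
Then c = ((-24) − 18·(-2))/4 = 3.

c = 3.00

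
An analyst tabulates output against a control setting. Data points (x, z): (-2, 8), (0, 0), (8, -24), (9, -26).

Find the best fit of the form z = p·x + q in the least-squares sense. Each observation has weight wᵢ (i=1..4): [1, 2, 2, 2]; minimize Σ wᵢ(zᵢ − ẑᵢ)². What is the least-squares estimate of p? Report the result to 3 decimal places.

p = -3.029

Entries of AᵀWA: Σwᵢ·x·x = 294, Σwᵢ·x = 32, Σwᵢ·1 = 7.
Right-hand side: Σwᵢ·x·z = -868, Σwᵢ·z = -92.
Normal equations: [[294, 32]; [32, 7]]·[p, q]ᵀ = [-868, -92]ᵀ.
Δ = 294·7 − 32² = 1034.
p = ((-868)·7 − 32·(-92))/1034 = -1566/517; q = (294·(-92) − 32·(-868))/1034 = 364/517.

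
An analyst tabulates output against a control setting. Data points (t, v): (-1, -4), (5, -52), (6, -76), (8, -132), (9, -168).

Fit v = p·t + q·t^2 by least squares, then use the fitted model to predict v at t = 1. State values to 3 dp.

v̂ = -2.086

Entries of AᵀA: Σt·t = 207, Σt·t^2 = 1581, Σt^2·t^2 = 12579.
Moment sums: Σt·v = -3280, Σt^2·v = -26096.
Normal equations: [[207, 1581]; [1581, 12579]]·[p, q]ᵀ = [-3280, -26096]ᵀ.
Eliminating q: 12579·(row 1) − 1581·(row 2) gives 104292·p = 12579·(-3280) − 1581·(-26096) = -1344, so p = -112/8691.
Then q = ((-26096) − 1581·(-112/8691))/12579 = -18016/8691.
At t = 1: v̂ = (-112/8691)·(1) + (-18016/8691)·(1) = -18128/8691.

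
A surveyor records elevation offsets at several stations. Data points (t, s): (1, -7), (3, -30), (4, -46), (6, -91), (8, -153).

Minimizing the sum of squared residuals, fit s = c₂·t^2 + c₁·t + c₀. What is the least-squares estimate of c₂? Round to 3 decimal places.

c₂ = -1.958

Sums needed: Σt^2·t^2 = 5730, Σt^2·t = 820, Σt^2 = 126, Σt·t = 126, Σt = 22, Σ1 = 5.
Right-hand side: Σt^2·s = -14081, Σt·s = -2051, Σs = -327.
AᵀA·[c₂, c₁, c₀]ᵀ = Aᵀs becomes [[5730, 820, 126]; [820, 126, 22]; [126, 22, 5]]·[c₂, c₁, c₀]ᵀ = [-14081, -2051, -327]ᵀ.
Solving the 3×3 system (Gaussian elimination) gives c₂ = -19863/10142, c₁ = -31963/10142, c₀ = -11051/5071.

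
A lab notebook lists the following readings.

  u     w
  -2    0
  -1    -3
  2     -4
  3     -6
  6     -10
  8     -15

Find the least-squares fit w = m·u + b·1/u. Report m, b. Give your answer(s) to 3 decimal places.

The normal equations are: 118·m + 6·b = -203;  6·m + (953/576)·b = -109/24.
Determinant 118·(953/576) − 6² = 45859/288.
m = ((-203)·(953/576) − 6·(-109/24))/(45859/288) = -177763/91718; b = (118·(-109/24) − 6·(-203))/(45859/288) = 196440/45859.

m = -1.938, b = 4.284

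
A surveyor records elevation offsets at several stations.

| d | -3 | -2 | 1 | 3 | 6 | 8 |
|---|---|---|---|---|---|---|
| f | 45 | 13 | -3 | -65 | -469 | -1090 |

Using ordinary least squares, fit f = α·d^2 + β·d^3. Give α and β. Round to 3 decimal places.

AᵀA·[α, β]ᵀ = Aᵀf reads: 5571·α + 40513·β = -86775;  40513·α + 310323·β = -662461.
Δ = 5571·310323 − 40513² = 87506264.
α = ((-86775)·310323 − 40513·(-662461))/87506264 = -11249479/10938283; β = (5571·(-662461) − 40513·(-86775))/87506264 = -21881832/10938283.

α = -1.028, β = -2.000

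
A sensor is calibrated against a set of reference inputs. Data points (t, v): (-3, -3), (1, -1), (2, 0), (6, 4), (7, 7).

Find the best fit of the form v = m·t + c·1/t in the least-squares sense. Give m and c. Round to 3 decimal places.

m = 0.924, c = -2.096

Setting ∂/∂m … = 0 gives: 99·m + 5·c = 81;  5·m + (1243/882)·c = 5/3.
Eliminating c: (1243/882)·(row 1) − 5·(row 2) gives (11223/98)·m = (1243/882)·81 − 5·(5/3) = 31111/294, so m = 31111/33669.
Then c = ((5/3) − 5·(31111/33669))/(1243/882) = -7840/3741.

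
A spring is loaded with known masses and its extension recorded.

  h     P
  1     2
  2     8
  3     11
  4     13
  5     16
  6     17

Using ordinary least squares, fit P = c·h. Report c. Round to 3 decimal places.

XᵀX·[c]ᵀ = XᵀP reads: 91·c = 285.
(Σh·h = 91, Σh·P = 285.)
Hence c = 285 / 91 ≈ 3.13187.

c = 3.132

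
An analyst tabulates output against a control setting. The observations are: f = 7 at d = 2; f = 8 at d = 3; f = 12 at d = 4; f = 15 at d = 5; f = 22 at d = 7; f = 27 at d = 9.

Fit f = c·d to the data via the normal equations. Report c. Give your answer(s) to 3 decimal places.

Setting ∂/∂c … = 0 gives: 184·c = 558.
c = 558/184 = 3.03261.

c = 3.033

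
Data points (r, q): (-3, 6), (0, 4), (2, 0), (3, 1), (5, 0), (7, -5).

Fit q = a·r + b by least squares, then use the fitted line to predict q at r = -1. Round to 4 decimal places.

q̂ = 4.3684

The normal system XᵀX·[a, b]ᵀ = Xᵀq is [[96, 14]; [14, 6]]·[a, b]ᵀ = [-50, 6]ᵀ.
Eliminating b: 6·(row 1) − 14·(row 2) gives 380·a = 6·(-50) − 14·6 = -384, so a = -96/95.
Then b = (6 − 14·(-96/95))/6 = 319/95.
At r = -1: q̂ = (-96/95)·(-1) + (319/95)·(1) = 83/19.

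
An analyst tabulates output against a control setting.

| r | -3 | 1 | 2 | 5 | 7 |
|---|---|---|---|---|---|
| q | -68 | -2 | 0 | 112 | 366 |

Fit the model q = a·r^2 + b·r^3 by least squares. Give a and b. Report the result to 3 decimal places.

a = -3.036, b = 1.501

MᵀM·[a, b]ᵀ = Mᵀq reads: 3124·a + 19722·b = 20120;  19722·a + 134068·b = 141372.
(Σr^2·r^2 = 3124, Σr^2·r^3 = 19722, Σr^3·r^3 = 134068, Σr^2·q = 20120, Σr^3·q = 141372.)
Δ = 3124·134068 − 19722² = 29871148.
a = (20120·134068 − 19722·141372)/29871148 = -22672606/7467787; b = (3124·141372 − 19722·20120)/29871148 = 11209872/7467787.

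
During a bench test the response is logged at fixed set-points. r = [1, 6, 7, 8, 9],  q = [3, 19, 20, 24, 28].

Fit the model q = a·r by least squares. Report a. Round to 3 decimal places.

Normal-equation sums: Σr·r = 231.
For Mᵀq: Σr·q = 701.
Normal equations: [[231]]·[a]ᵀ = [701]ᵀ.
a = 701/231 = 3.03463.

a = 3.035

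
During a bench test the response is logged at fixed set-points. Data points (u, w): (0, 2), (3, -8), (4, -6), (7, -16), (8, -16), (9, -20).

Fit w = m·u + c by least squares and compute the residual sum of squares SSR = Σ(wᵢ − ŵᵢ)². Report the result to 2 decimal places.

SSR = 12.76

XᵀX·[m, c]ᵀ = Xᵀw reads: 219·m + 31·c = -468;  31·m + 6·c = -64.
Determinant 219·6 − 31² = 353.
m = ((-468)·6 − 31·(-64))/353 = -824/353; c = (219·(-64) − 31·(-468))/353 = 492/353.
Residuals: 214/353, -844/353, 686/353, -372/353, 452/353, -136/353; SSR = 4504/353.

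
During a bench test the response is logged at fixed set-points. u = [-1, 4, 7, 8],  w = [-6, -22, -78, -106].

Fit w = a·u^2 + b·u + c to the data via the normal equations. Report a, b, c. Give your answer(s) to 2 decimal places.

Normal-equation sums: Σu^2·u^2 = 6754, Σu^2·u = 918, Σu^2 = 130, Σu·u = 130, Σu = 18, Σ1 = 4.
For Mᵀw: Σu^2·w = -10964, Σu·w = -1476, Σw = -212.
MᵀM·[a, b, c]ᵀ = Mᵀw becomes [[6754, 918, 130]; [918, 130, 18]; [130, 18, 4]]·[a, b, c]ᵀ = [-10964, -1476, -212]ᵀ.
Row-reducing yields a = -1075/543, b = 507/181, c = -686/543.

a = -1.98, b = 2.80, c = -1.26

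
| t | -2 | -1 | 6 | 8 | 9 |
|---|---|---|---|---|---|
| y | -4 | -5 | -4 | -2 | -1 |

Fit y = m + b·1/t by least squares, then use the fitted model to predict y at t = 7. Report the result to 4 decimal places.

AᵀA·[m, b]ᵀ = Aᵀy reads: 5·m + (-79/72)·b = -16;  (-79/72)·m + (6769/5184)·b = 215/36.
Eliminating b: (6769/5184)·(row 1) − (-79/72)·(row 2) gives (6901/1296)·m = (6769/5184)·(-16) − (-79/72)·(215/36) = -12389/864, so m = -37167/13802.
Then b = ((215/36) − (-79/72)·(-37167/13802))/(6769/5184) = 15948/6901.
At t = 7: ŷ = (-37167/13802)·(1) + (15948/6901)·(1/7) = -228273/96614.

ŷ = -2.3627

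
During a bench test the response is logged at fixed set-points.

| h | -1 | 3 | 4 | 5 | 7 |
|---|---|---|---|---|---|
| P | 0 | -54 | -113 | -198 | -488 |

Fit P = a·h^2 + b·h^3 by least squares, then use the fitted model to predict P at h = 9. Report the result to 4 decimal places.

Entries of AᵀA: Σh^2·h^2 = 3364, Σh^2·h^3 = 21198, Σh^3·h^3 = 138100.
And Σh^2·P = -31156, Σh^3·P = -200824.
Normal equations: [[3364, 21198]; [21198, 138100]]·[a, b]ᵀ = [-31156, -200824]ᵀ.
Δ = 3364·138100 − 21198² = 15213196.
a = ((-31156)·138100 − 21198·(-200824))/15213196 = -11394112/3803299; b = (3364·(-200824) − 21198·(-31156))/15213196 = -3781762/3803299.
At h = 9: P̂ = (-11394112/3803299)·(81) + (-3781762/3803299)·(729) = -3679827570/3803299.

P̂ = -967.5357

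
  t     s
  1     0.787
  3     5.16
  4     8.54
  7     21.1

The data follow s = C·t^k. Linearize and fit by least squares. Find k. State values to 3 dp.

Linearized form: ln s = k·ln t + ln C. From the 4 transformed points,
Σln t = 4.4308, Σ(ln t)² = 6.9153, Σln s = 6.5954, Σln t·ln s = 10.7096.
Equations: 6.9153·k + 4.4308·ln C = 10.7096;  4.4308·k + 4·ln C = 6.5954.
Δ = 6.9153·4 − (4.4308)² = 8.0292; k = (10.7096·4 − 4.4308·6.5954)/8.0292 = 1.69573, ln C = (6.9153·6.5954 − 4.4308·10.7096)/8.0292 = -0.22951.

k = 1.696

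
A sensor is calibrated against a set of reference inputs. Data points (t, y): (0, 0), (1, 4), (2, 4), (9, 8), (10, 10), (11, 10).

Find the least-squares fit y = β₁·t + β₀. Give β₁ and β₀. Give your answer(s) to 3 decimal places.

β₁ = 0.765, β₀ = 1.793

Sums needed: Σt·t = 307, Σt = 33, Σ1 = 6.
Right-hand side: Σt·y = 294, Σy = 36.
So AᵀA·[β₁, β₀]ᵀ = Aᵀy: [[307, 33]; [33, 6]]·[β₁, β₀]ᵀ = [294, 36]ᵀ.
det = 307·6 − 33² = 753.
β₁ = (294·6 − 33·36)/753 = 192/251; β₀ = (307·36 − 33·294)/753 = 450/251.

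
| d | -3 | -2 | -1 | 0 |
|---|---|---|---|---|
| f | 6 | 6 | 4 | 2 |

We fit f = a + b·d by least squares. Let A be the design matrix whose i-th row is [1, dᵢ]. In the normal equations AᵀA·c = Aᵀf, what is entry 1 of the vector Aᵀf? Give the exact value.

Entry 1 ↔ basis 1, so (Aᵀf)_{1} = Σᵢ fᵢ = (1)·(6) + (1)·(6) + (1)·(4) + (1)·(2) = 18.

18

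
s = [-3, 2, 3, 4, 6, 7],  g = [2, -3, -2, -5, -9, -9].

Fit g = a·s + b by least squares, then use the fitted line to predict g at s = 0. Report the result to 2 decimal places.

ĝ = -0.67

From the data, Σs·s = 123, Σs = 19, Σ1 = 6.
Moment sums: Σs·g = -155, Σg = -26.
det = 123·6 − 19² = 377.
a = ((-155)·6 − 19·(-26))/377 = -436/377; b = (123·(-26) − 19·(-155))/377 = -253/377.
At s = 0: ĝ = (-436/377)·(0) + (-253/377)·(1) = -253/377.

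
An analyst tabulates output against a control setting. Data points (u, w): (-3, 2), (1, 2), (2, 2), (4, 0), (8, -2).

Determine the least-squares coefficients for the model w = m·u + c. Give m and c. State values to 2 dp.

Sums needed: Σu·u = 94, Σu = 12, Σ1 = 5.
And Σu·w = -16, Σw = 4.
So AᵀA·[m, c]ᵀ = Aᵀw: [[94, 12]; [12, 5]]·[m, c]ᵀ = [-16, 4]ᵀ.
Eliminating c: 5·(row 1) − 12·(row 2) gives 326·m = 5·(-16) − 12·4 = -128, so m = -64/163.
Then c = (4 − 12·(-64/163))/5 = 284/163.

m = -0.39, c = 1.74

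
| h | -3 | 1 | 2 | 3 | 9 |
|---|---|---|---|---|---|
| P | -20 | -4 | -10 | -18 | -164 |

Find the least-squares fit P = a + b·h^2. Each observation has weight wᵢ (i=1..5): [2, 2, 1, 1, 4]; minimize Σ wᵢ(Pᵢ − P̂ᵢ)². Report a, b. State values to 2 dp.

The normal system MᵀWM·[a, b]ᵀ = MᵀWP is [[10, 357]; [357, 26505]]·[a, b]ᵀ = [-732, -53706]ᵀ.
det = 10·26505 − 357² = 137601.
a = ((-732)·26505 − 357·(-53706))/137601 = -25402/15289; b = (10·(-53706) − 357·(-732))/137601 = -91912/45867.

a = -1.66, b = -2.00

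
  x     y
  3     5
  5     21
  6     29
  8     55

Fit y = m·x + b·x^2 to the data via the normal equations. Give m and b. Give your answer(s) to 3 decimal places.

Sums needed: Σx·x = 134, Σx·x^2 = 880, Σx^2·x^2 = 6098.
Moment sums: Σx·y = 734, Σx^2·y = 5134.
So AᵀA·[m, b]ᵀ = Aᵀy: [[134, 880]; [880, 6098]]·[m, b]ᵀ = [734, 5134]ᵀ.
Δ = 134·6098 − 880² = 42732.
m = (734·6098 − 880·5134)/42732 = -3499/3561; b = (134·5134 − 880·734)/42732 = 3503/3561.

m = -0.983, b = 0.984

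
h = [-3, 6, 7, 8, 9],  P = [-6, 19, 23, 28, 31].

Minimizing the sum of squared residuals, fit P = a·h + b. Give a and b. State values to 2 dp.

a = 3.04, b = 2.60

Compute the Gram sums: Σh·h = 239, Σh = 27, Σ1 = 5.
And Σh·P = 796, ΣP = 95.
So XᵀX·[a, b]ᵀ = XᵀP: [[239, 27]; [27, 5]]·[a, b]ᵀ = [796, 95]ᵀ.
Δ = 239·5 − 27² = 466.
a = (796·5 − 27·95)/466 = 1415/466; b = (239·95 − 27·796)/466 = 1213/466.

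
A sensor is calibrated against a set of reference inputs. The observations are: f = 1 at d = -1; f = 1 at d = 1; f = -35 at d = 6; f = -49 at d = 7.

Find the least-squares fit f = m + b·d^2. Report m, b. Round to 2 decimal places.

Setting ∂/∂m … = 0 gives: 4·m + 87·b = -82;  87·m + 3699·b = -3659.
det = 4·3699 − 87² = 7227.
m = ((-82)·3699 − 87·(-3659))/7227 = 455/219; b = (4·(-3659) − 87·(-82))/7227 = -682/657.

m = 2.08, b = -1.04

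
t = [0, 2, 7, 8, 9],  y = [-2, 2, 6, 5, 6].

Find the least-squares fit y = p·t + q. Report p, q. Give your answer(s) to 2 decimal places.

With design matrix A, AᵀA = [[198, 26]; [26, 5]] and Aᵀy = [140, 17]ᵀ.
Determinant 198·5 − 26² = 314.
p = (140·5 − 26·17)/314 = 129/157; q = (198·17 − 26·140)/314 = -137/157.

p = 0.82, q = -0.87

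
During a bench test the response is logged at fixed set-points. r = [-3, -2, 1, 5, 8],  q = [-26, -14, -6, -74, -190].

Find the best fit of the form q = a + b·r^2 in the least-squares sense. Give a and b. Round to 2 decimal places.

With design matrix X, XᵀX = [[5, 103]; [103, 4819]] and Xᵀq = [-310, -14306]ᵀ.
Determinant 5·4819 − 103² = 13486.
a = ((-310)·4819 − 103·(-14306))/13486 = -926/613; b = (5·(-14306) − 103·(-310))/13486 = -1800/613.

a = -1.51, b = -2.94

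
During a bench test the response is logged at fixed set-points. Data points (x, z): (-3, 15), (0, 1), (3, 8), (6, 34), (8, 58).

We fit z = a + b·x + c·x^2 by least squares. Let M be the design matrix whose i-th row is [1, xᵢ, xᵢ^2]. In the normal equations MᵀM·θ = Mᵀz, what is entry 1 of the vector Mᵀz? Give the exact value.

Entry 1 ↔ basis 1, so (Mᵀz)_{1} = Σᵢ zᵢ = (1)·(15) + (1)·(1) + (1)·(8) + (1)·(34) + (1)·(58) = 116.

116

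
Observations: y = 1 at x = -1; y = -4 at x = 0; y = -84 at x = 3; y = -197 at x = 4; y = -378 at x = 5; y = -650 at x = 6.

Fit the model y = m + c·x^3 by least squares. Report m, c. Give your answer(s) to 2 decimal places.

From the data, Σ1 = 6, Σx^3 = 431, Σx^3·x^3 = 67107.
Moment sums: Σy = -1312, Σx^3·y = -202527.
So MᵀM·[m, c]ᵀ = Mᵀy: [[6, 431]; [431, 67107]]·[m, c]ᵀ = [-1312, -202527]ᵀ.
Eliminating c: 67107·(row 1) − 431·(row 2) gives 216881·m = 67107·(-1312) − 431·(-202527) = -755247, so m = -755247/216881.
Then c = ((-202527) − 431·(-755247/216881))/67107 = -649690/216881.

m = -3.48, c = -3.00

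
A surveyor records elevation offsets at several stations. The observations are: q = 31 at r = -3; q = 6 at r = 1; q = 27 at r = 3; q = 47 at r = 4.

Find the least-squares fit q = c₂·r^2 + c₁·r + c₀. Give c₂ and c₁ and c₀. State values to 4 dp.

c₂ = 2.8522, c₁ = -0.6038, c₀ = 3.5484

The normal equations are: 419·c₂ + 65·c₁ + 35·c₀ = 1280;  65·c₂ + 35·c₁ + 5·c₀ = 182;  35·c₂ + 5·c₁ + 4·c₀ = 111.
Row-reducing yields c₂ = 1061/372, c₁ = -1123/1860, c₀ = 110/31.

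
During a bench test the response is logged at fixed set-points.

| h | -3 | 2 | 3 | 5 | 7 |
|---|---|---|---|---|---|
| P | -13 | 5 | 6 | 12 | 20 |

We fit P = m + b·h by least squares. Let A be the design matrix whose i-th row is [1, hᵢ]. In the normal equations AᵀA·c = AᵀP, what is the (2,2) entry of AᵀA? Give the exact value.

Row 2 ↔ basis h, column 2 ↔ basis h, so (AᵀA)_{2,2} = Σᵢ (h)·(h) = (-3)·(-3) + (2)·(2) + (3)·(3) + (5)·(5) + (7)·(7) = 96.

96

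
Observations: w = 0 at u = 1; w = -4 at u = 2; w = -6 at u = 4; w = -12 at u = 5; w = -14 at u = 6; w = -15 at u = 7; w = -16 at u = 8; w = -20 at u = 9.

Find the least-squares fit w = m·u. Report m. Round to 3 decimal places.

m = -2.134

With design matrix A, AᵀA = [[276]] and Aᵀw = [-589]ᵀ.
m = (-589)/276 = -2.13406.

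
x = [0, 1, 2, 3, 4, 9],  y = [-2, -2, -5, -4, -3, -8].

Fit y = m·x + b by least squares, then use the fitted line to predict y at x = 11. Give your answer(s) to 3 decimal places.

ŷ = -8.931

With design matrix M, MᵀM = [[111, 19]; [19, 6]] and Mᵀy = [-108, -24]ᵀ.
Δ = 111·6 − 19² = 305.
m = ((-108)·6 − 19·(-24))/305 = -192/305; b = (111·(-24) − 19·(-108))/305 = -612/305.
At x = 11: ŷ = (-192/305)·(11) + (-612/305)·(1) = -2724/305.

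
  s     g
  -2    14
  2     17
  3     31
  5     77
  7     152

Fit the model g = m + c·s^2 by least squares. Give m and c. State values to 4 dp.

m = 3.2146, c = 3.0212

The normal system XᵀX·[m, c]ᵀ = Xᵀg is [[5, 91]; [91, 3139]]·[m, c]ᵀ = [291, 9776]ᵀ.
det = 5·3139 − 91² = 7414.
m = (291·3139 − 91·9776)/7414 = 23833/7414; c = (5·9776 − 91·291)/7414 = 22399/7414.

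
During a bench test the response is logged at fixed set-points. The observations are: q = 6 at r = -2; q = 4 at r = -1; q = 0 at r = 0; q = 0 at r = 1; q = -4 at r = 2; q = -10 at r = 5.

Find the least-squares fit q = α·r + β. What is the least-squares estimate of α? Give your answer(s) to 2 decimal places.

α = -2.29

XᵀX·[α, β]ᵀ = Xᵀq reads: 35·α + 5·β = -74;  5·α + 6·β = -4.
(Σr·r = 35, Σr = 5, Σ1 = 6, Σr·q = -74, Σq = -4.)
Eliminating β: 6·(row 1) − 5·(row 2) gives 185·α = 6·(-74) − 5·(-4) = -424, so α = -424/185.
Then β = ((-4) − 5·(-424/185))/6 = 46/37.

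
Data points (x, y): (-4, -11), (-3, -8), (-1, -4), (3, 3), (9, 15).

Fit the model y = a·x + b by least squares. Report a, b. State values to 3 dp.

MᵀM·[a, b]ᵀ = Mᵀy reads: 116·a + 4·b = 216;  4·a + 5·b = -5.
(Σx·x = 116, Σx = 4, Σ1 = 5, Σx·y = 216, Σy = -5.)
det = 116·5 − 4² = 564.
a = (216·5 − 4·(-5))/564 = 275/141; b = (116·(-5) − 4·216)/564 = -361/141.

a = 1.950, b = -2.560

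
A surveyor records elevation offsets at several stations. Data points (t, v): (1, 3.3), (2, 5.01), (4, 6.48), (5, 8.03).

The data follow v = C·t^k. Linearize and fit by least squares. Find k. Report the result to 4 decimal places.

k = 0.5210

Let Y = ln v. Fitting Y = k·ln t + ln C by least squares:
Sums: Σln t = 3.6889, Σ(ln t)² = 4.9926, Σln v = 6.7573, Σln t·ln v = 7.0603.
Normal system: [[4.9926, 3.6889]; [3.6889, 4]]·[k, ln C]ᵀ = [7.0603, 6.7573]ᵀ.
Slope k = (n·Σln t·ln v − Σln t·Σln v)/(n·Σ(ln t)² − (Σln t)²) = (4·7.0603 − 3.6889·6.7573)/6.3624 = 0.52096; ln C = (Σln v − k·Σln t)/n = 1.20888.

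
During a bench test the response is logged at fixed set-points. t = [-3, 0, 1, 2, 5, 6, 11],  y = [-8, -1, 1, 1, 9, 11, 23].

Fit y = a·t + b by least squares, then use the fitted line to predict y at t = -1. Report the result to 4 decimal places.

ŷ = -3.9313

With design matrix A, AᵀA = [[196, 22]; [22, 7]] and Aᵀy = [391, 36]ᵀ.
det = 196·7 − 22² = 888.
a = (391·7 − 22·36)/888 = 1945/888; b = (196·36 − 22·391)/888 = -773/444.
At t = -1: ŷ = (1945/888)·(-1) + (-773/444)·(1) = -3491/888.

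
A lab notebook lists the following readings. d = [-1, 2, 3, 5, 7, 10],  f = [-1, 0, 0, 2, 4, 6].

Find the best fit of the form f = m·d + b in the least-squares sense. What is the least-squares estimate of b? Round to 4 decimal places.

b = -1.1195

Compute the Gram sums: Σd·d = 188, Σd = 26, Σ1 = 6.
And Σd·f = 99, Σf = 11.
So AᵀA·[m, b]ᵀ = Aᵀf: [[188, 26]; [26, 6]]·[m, b]ᵀ = [99, 11]ᵀ.
Eliminating b: 6·(row 1) − 26·(row 2) gives 452·m = 6·99 − 26·11 = 308, so m = 77/113.
Then b = (11 − 26·(77/113))/6 = -253/226.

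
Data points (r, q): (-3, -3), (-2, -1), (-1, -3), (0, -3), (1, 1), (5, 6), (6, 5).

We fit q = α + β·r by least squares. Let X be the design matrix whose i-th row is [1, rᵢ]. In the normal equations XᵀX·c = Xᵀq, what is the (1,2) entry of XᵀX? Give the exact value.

Row 1 ↔ basis 1, column 2 ↔ basis r, so (XᵀX)_{1,2} = Σᵢ r = (1)·(-3) + (1)·(-2) + (1)·(-1) + (1)·(0) + (1)·(1) + (1)·(5) + (1)·(6) = 6.

6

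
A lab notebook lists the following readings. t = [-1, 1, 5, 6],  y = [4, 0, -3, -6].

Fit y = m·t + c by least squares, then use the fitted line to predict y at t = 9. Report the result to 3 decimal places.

ŷ = -9.122

Setting ∂/∂m … = 0 gives: 63·m + 11·c = -55;  11·m + 4·c = -5.
Eliminating c: 4·(row 1) − 11·(row 2) gives 131·m = 4·(-55) − 11·(-5) = -165, so m = -165/131.
Then c = ((-5) − 11·(-165/131))/4 = 290/131.
At t = 9: ŷ = (-165/131)·(9) + (290/131)·(1) = -1195/131.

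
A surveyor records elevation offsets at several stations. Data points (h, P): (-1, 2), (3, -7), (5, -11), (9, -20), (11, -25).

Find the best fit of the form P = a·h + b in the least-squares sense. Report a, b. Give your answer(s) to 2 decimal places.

a = -2.23, b = -0.14

Entries of AᵀA: Σh·h = 237, Σh = 27, Σ1 = 5.
And Σh·P = -533, ΣP = -61.
So AᵀA·[a, b]ᵀ = AᵀP: [[237, 27]; [27, 5]]·[a, b]ᵀ = [-533, -61]ᵀ.
Eliminating b: 5·(row 1) − 27·(row 2) gives 456·a = 5·(-533) − 27·(-61) = -1018, so a = -509/228.
Then b = ((-61) − 27·(-509/228))/5 = -11/76.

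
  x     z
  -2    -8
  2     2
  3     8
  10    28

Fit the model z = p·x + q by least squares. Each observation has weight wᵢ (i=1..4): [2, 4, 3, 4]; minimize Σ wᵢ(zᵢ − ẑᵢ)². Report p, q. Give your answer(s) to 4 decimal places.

MᵀWM·[p, q]ᵀ = MᵀWz reads: 451·p + 53·q = 1240;  53·p + 13·q = 128.
(Σwᵢ·x·x = 451, Σwᵢ·x = 53, Σwᵢ·1 = 13, Σwᵢ·x·z = 1240, Σwᵢ·z = 128.)
Δ = 451·13 − 53² = 3054.
p = (1240·13 − 53·128)/3054 = 1556/509; q = (451·128 − 53·1240)/3054 = -1332/509.

p = 3.0570, q = -2.6169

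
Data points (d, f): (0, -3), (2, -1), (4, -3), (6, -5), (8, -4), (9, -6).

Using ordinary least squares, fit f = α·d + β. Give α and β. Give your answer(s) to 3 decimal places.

α = -0.389, β = -1.786

XᵀX·[α, β]ᵀ = Xᵀf reads: 201·α + 29·β = -130;  29·α + 6·β = -22.
(Σd·d = 201, Σd = 29, Σ1 = 6, Σd·f = -130, Σf = -22.)
Determinant 201·6 − 29² = 365.
α = ((-130)·6 − 29·(-22))/365 = -142/365; β = (201·(-22) − 29·(-130))/365 = -652/365.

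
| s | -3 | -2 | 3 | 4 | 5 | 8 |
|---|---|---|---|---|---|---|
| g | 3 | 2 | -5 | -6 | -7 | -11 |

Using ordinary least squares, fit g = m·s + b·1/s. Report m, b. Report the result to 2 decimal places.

m = -1.43, b = 1.06

The normal system AᵀA·[m, b]ᵀ = Aᵀg is [[127, 6]; [6, 8501/14400]]·[m, b]ᵀ = [-175, -953/120]ᵀ.
Δ = 127·(8501/14400) − 6² = 561227/14400.
m = ((-175)·(8501/14400) − 6·(-953/120))/(561227/14400) = -801515/561227; b = (127·(-953/120) − 6·(-175))/(561227/14400) = 596280/561227.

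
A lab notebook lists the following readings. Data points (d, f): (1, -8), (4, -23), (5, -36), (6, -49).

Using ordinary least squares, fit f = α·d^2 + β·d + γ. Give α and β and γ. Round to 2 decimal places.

α = -1.52, β = 2.38, γ = -8.79

With design matrix A, AᵀA = [[2178, 406, 78]; [406, 78, 16]; [78, 16, 4]] and Aᵀf = [-3040, -574, -116]ᵀ.
Solving the 3×3 system (Gaussian elimination) gives α = -276/181, β = 431/181, γ = -1591/181.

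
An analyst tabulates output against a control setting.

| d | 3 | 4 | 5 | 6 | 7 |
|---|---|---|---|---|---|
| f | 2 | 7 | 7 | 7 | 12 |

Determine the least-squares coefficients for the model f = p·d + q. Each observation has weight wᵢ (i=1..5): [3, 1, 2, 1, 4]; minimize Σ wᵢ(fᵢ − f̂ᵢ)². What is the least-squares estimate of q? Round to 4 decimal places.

q = -4.6258

Setting ∂/∂p … = 0 gives: 325·p + 57·q = 494;  57·p + 11·q = 82.
det = 325·11 − 57² = 326.
p = (494·11 − 57·82)/326 = 380/163; q = (325·82 − 57·494)/326 = -754/163.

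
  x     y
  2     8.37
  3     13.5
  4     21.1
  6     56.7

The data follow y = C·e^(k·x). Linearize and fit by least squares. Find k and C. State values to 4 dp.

Linearized form: ln y = k·x + ln C. From the 4 transformed points,
Σx = 15.0000, Σ(x)² = 65.0000, Σln y = 11.8144, Σx·ln y = 48.4811.
Equations: 65.0000·k + 15.0000·ln C = 48.4811;  15.0000·k + 4·ln C = 11.8144.
Solving (det = 35.0000): k = 0.47739, ln C = 1.16339, so C = exp(1.16339) = 3.20077.

k = 0.4774, C = 3.2008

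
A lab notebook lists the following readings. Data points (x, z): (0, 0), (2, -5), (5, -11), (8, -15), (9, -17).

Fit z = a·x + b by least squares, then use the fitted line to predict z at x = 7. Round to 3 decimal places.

With design matrix A, AᵀA = [[174, 24]; [24, 5]] and Aᵀz = [-338, -48]ᵀ.
Eliminating b: 5·(row 1) − 24·(row 2) gives 294·a = 5·(-338) − 24·(-48) = -538, so a = -269/147.
Then b = ((-48) − 24·(-269/147))/5 = -40/49.
At x = 7: ẑ = (-269/147)·(7) + (-40/49)·(1) = -2003/147.

ẑ = -13.626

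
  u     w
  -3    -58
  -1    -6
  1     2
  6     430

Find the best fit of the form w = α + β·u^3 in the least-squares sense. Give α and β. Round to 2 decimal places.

α = -2.69, β = 2.00

Normal-equation sums: Σ1 = 4, Σu^3 = 189, Σu^3·u^3 = 47387.
And Σw = 368, Σu^3·w = 94454.
XᵀX·[α, β]ᵀ = Xᵀw becomes [[4, 189]; [189, 47387]]·[α, β]ᵀ = [368, 94454]ᵀ.
Determinant 4·47387 − 189² = 153827.
α = (368·47387 − 189·94454)/153827 = -413390/153827; β = (4·94454 − 189·368)/153827 = 308264/153827.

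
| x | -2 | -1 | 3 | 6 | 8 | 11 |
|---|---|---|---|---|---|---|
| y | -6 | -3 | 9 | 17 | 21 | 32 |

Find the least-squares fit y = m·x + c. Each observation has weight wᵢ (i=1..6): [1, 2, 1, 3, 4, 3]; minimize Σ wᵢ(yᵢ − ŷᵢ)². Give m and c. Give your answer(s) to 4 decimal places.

MᵀWM·[m, c]ᵀ = MᵀWy reads: 742·m + 82·c = 2079;  82·m + 14·c = 228.
Δ = 742·14 − 82² = 3664.
m = (2079·14 − 82·228)/3664 = 5205/1832; c = (742·228 − 82·2079)/3664 = -651/1832.

m = 2.8412, c = -0.3553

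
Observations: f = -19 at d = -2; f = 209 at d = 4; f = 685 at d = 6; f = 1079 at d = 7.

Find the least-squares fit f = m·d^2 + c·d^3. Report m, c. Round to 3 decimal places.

Sums needed: Σd^2·d^2 = 3969, Σd^2·d^3 = 25575, Σd^3·d^3 = 168465.
Right-hand side: Σd^2·f = 80799, Σd^3·f = 531585.
So AᵀA·[m, c]ᵀ = Aᵀf: [[3969, 25575]; [25575, 168465]]·[m, c]ᵀ = [80799, 531585]ᵀ.
det = 3969·168465 − 25575² = 14556960.
m = (80799·168465 − 25575·531585)/14556960 = 4171/3676; c = (3969·531585 − 25575·80799)/14556960 = 120629/40436.

m = 1.135, c = 2.983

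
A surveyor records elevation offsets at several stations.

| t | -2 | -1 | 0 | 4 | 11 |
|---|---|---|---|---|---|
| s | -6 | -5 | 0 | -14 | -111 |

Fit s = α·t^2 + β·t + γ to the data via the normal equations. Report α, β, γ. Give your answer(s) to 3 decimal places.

Normal-equation sums: Σt^2·t^2 = 14914, Σt^2·t = 1386, Σt^2 = 142, Σt·t = 142, Σt = 12, Σ1 = 5.
Moment sums: Σt^2·s = -13684, Σt·s = -1260, Σs = -136.
Normal equations: [[14914, 1386, 142]; [1386, 142, 12]; [142, 12, 5]]·[α, β, γ]ᵀ = [-13684, -1260, -136]ᵀ.
Solving the 3×3 system (Gaussian elimination) gives α = -21251/21767, β = 16695/21767, γ = -28602/21767.

α = -0.976, β = 0.767, γ = -1.314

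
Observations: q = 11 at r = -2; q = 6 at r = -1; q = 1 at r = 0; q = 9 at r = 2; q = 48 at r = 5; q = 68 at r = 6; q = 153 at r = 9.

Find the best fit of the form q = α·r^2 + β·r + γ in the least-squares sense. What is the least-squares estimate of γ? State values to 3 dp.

Normal-equation sums: Σr^2·r^2 = 8515, Σr^2·r = 1069, Σr^2 = 151, Σr·r = 151, Σr = 19, Σ1 = 7.
For Aᵀq: Σr^2·q = 16127, Σr·q = 2015, Σq = 296.
Row-reducing yields α = 66119/34338, β = -19903/34338, γ = 39874/17169.

γ = 2.322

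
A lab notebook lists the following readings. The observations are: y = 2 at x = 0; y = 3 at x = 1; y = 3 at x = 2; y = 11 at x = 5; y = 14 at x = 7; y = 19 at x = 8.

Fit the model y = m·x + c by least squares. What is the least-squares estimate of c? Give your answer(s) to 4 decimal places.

Compute the Gram sums: Σx·x = 143, Σx = 23, Σ1 = 6.
For Mᵀy: Σx·y = 314, Σy = 52.
Normal equations: [[143, 23]; [23, 6]]·[m, c]ᵀ = [314, 52]ᵀ.
det = 143·6 − 23² = 329.
m = (314·6 − 23·52)/329 = 688/329; c = (143·52 − 23·314)/329 = 214/329.

c = 0.6505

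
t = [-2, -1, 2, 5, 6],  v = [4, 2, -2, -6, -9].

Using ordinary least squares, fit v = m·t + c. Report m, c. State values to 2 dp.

With design matrix X, XᵀX = [[70, 10]; [10, 5]] and Xᵀv = [-98, -11]ᵀ.
Δ = 70·5 − 10² = 250.
m = ((-98)·5 − 10·(-11))/250 = -38/25; c = (70·(-11) − 10·(-98))/250 = 21/25.

m = -1.52, c = 0.84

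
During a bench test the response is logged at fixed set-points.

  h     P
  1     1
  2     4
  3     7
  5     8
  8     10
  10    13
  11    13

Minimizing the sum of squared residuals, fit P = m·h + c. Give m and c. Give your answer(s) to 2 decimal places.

Normal-equation sums: Σh·h = 324, Σh = 40, Σ1 = 7.
For MᵀP: Σh·P = 423, ΣP = 56.
MᵀM·[m, c]ᵀ = MᵀP becomes [[324, 40]; [40, 7]]·[m, c]ᵀ = [423, 56]ᵀ.
Determinant 324·7 − 40² = 668.
m = (423·7 − 40·56)/668 = 721/668; c = (324·56 − 40·423)/668 = 306/167.

m = 1.08, c = 1.83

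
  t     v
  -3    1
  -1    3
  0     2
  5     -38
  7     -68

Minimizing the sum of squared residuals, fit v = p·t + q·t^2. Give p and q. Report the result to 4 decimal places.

p = -3.1091, q = -0.9337

Setting ∂/∂p … = 0 gives: 84·p + 440·q = -672;  440·p + 3108·q = -4270.
(Σt·t = 84, Σt·t^2 = 440, Σt^2·t^2 = 3108, Σt·v = -672, Σt^2·v = -4270.)
Eliminating q: 3108·(row 1) − 440·(row 2) gives 67472·p = 3108·(-672) − 440·(-4270) = -209776, so p = -13111/4217.
Then q = ((-4270) − 440·(-13111/4217))/3108 = -7875/8434.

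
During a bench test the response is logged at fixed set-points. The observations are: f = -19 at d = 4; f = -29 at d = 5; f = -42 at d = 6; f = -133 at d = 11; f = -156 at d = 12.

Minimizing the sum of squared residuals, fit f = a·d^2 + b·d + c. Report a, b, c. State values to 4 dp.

a = -0.9259, b = -2.3847, c = 5.6564

Compute the Gram sums: Σd^2·d^2 = 37554, Σd^2·d = 3464, Σd^2 = 342, Σd·d = 342, Σd = 38, Σ1 = 5.
For Aᵀf: Σd^2·f = -41098, Σd·f = -3808, Σf = -379.
Normal equations: [[37554, 3464, 342]; [3464, 342, 38]; [342, 38, 5]]·[a, b, c]ᵀ = [-41098, -3808, -379]ᵀ.
Row-reducing yields a = -6362/6871, b = -16385/6871, c = 38865/6871.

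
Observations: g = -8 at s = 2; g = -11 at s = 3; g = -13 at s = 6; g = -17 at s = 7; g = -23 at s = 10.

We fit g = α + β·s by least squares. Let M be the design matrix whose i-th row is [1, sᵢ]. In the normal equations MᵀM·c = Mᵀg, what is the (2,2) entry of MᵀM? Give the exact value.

198

Row 2 ↔ basis s, column 2 ↔ basis s, so (MᵀM)_{2,2} = Σᵢ (s)·(s) = (2)·(2) + (3)·(3) + (6)·(6) + (7)·(7) + (10)·(10) = 198.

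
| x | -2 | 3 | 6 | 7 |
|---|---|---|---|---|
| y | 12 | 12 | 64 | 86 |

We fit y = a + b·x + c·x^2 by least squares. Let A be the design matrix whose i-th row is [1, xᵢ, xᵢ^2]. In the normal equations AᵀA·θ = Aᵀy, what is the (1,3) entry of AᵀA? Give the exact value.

98

Row 1 ↔ basis 1, column 3 ↔ basis x^2, so (AᵀA)_{1,3} = Σᵢ x^2 = (1)·(4) + (1)·(9) + (1)·(36) + (1)·(49) = 98.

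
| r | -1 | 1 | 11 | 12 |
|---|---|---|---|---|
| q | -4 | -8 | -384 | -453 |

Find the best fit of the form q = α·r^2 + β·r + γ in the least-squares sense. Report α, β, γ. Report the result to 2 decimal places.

α = -2.94, β = -2.22, γ = -3.10

With design matrix X, XᵀX = [[35379, 3059, 267]; [3059, 267, 23]; [267, 23, 4]] and Xᵀq = [-111708, -9664, -849]ᵀ.
Solving the 3×3 system (Gaussian elimination) gives α = -64658/21979, β = -48879/21979, γ = -68067/21979.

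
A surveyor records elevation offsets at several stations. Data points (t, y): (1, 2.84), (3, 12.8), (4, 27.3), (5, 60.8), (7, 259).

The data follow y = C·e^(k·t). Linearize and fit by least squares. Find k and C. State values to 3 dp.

Let Y = ln y. Fitting Y = k·t + ln C by least squares:
XᵀX = [[100.0000, 20.0000]; [20.0000, 5]], rhs = [81.3554, 16.5646]ᵀ  (here Σt = 20.0000, Σ(t)² = 100.0000, Σln y = 16.5646, Σt·ln y = 81.3554).
Solving (det = 100.0000): k = 0.75486, ln C = 0.29347, so C = exp(0.29347) = 1.34107.

k = 0.755, C = 1.341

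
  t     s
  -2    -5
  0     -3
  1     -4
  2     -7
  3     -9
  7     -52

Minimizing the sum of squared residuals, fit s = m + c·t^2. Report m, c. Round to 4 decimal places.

Setting ∂/∂m … = 0 gives: 6·m + 67·c = -80;  67·m + 2515·c = -2681.
Determinant 6·2515 − 67² = 10601.
m = ((-80)·2515 − 67·(-2681))/10601 = -21573/10601; c = (6·(-2681) − 67·(-80))/10601 = -10726/10601.

m = -2.0350, c = -1.0118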